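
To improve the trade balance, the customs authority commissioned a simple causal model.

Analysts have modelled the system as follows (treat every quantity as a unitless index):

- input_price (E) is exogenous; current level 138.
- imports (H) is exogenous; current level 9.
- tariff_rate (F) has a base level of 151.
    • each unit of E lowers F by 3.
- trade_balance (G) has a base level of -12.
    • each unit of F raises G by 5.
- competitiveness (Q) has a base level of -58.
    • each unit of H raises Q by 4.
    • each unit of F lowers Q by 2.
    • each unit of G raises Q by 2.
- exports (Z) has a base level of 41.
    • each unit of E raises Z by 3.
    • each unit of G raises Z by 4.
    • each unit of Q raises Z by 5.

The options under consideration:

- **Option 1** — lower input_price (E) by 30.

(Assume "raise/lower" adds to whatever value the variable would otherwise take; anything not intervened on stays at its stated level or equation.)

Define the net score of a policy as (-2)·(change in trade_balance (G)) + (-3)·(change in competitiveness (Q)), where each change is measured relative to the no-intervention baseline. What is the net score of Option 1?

-3060

Baseline:
  E = 138
  H = 9
  F = 151 − 3·138 = -263
  G = -12 + 5·(-263) = -1327
  Q = -58 + 4·9 − 2·(-263) + 2·(-1327) = -2150
Option 1 (E − 30):
  E = 138 − 30 = 108
  H = 9
  F = 151 − 3·108 = -173
  G = -12 + 5·(-173) = -877
  Q = -58 + 4·9 − 2·(-173) + 2·(-877) = -1430
ΔG = -877 − (-1327) = 450; ΔQ = -1430 − (-2150) = 720
Score = (-2)·450 + (-3)·720 = -3060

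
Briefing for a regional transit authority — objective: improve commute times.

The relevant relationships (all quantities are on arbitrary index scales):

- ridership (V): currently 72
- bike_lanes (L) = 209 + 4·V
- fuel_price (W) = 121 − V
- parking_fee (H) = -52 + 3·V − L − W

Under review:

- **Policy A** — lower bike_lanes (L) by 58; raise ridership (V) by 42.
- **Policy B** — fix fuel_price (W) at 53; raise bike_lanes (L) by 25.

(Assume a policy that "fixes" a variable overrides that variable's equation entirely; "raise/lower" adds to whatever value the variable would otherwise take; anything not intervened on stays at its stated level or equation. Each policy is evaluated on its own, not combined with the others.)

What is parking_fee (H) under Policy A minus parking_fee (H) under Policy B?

87

Policy A (L − 58, V + 42):
  V = 72 + 42 = 114
  L = 209 + 4·114 (−58 from intervention) = 607
  W = 121 − 114 = 7
  H = -52 + 3·114 − 607 − 7 = -324
Policy B (W := 53, L + 25):
  V = 72
  L = 209 + 4·72 (+25 from intervention) = 522
  W = 53
  H = -52 + 3·72 − 522 − 53 = -411
H: -324 − (-411) = 87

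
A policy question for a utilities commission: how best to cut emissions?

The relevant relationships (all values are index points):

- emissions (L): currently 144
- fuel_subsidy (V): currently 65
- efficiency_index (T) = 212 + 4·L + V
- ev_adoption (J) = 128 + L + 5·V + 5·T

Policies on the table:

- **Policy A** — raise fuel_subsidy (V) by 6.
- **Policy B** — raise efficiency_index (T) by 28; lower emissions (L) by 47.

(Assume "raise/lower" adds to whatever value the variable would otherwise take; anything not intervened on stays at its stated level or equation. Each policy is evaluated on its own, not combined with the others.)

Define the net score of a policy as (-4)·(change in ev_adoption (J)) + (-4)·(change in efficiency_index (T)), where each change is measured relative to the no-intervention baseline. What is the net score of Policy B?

Baseline:
  L = 144
  V = 65
  T = 212 + 4·144 + 65 = 853
  J = 128 + 144 + 5·65 + 5·853 = 4862
Policy B (T + 28, L − 47):
  L = 144 − 47 = 97
  V = 65
  T = 212 + 4·97 + 65 (+28 from intervention) = 693
  J = 128 + 97 + 5·65 + 5·693 = 4015
ΔJ = 4015 − 4862 = -847; ΔT = 693 − 853 = -160
Score = (-4)·(-847) + (-4)·(-160) = 4028

4028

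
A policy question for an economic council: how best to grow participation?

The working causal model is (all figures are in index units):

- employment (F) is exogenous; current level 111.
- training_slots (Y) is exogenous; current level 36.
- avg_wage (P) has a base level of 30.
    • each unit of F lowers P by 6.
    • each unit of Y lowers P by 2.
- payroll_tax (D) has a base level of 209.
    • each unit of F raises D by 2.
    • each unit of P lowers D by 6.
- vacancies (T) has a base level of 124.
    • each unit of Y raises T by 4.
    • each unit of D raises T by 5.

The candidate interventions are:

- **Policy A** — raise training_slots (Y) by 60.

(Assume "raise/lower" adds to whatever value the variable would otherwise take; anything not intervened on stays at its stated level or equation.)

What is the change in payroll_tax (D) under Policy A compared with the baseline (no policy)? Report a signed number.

720

Baseline:
  F = 111
  Y = 36
  P = 30 − 6·111 − 2·36 = -708
  D = 209 + 2·111 − 6·(-708) = 4679
Policy A (Y + 60):
  F = 111
  Y = 36 + 60 = 96
  P = 30 − 6·111 − 2·96 = -828
  D = 209 + 2·111 − 6·(-828) = 5399
Change in D: 5399 − 4679 = 720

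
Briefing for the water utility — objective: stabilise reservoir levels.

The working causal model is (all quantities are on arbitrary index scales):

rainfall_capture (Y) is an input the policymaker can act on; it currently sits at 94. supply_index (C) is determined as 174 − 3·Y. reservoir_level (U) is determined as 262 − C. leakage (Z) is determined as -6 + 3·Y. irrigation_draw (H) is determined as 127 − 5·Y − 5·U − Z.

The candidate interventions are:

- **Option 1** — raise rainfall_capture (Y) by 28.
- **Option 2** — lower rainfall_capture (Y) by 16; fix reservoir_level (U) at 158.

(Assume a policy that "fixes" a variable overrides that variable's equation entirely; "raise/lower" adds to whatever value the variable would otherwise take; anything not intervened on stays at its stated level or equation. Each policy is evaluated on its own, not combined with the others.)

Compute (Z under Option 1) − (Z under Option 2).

Option 1 (Y + 28):
  Y = 94 + 28 = 122
  Z = -6 + 3·122 = 360
Option 2 (Y − 16, U := 158):
  Y = 94 − 16 = 78
  Z = -6 + 3·78 = 228
Z: 360 − 228 = 132

132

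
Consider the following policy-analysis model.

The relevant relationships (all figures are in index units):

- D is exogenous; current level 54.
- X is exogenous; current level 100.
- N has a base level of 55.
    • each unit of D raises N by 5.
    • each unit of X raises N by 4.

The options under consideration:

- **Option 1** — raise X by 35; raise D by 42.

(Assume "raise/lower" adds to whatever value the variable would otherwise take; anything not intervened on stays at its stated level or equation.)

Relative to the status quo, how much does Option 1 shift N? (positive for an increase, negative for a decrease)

350

Baseline:
  D = 54
  X = 100
  N = 55 + 5·54 + 4·100 = 725
Option 1 (X + 35, D + 42):
  D = 54 + 42 = 96
  X = 100 + 35 = 135
  N = 55 + 5·96 + 4·135 = 1075
Change in N: 1075 − 725 = 350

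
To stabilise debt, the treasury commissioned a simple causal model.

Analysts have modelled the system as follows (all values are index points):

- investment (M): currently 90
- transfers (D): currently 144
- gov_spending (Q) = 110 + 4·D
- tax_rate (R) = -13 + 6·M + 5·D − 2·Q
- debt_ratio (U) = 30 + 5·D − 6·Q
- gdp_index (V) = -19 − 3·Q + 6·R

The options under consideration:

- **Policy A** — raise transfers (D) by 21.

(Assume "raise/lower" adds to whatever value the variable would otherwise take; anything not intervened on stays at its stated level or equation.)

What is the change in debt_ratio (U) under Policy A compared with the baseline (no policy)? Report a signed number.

-399

Baseline:
  D = 144
  Q = 110 + 4·144 = 686
  U = 30 + 5·144 − 6·686 = -3366
Policy A (D + 21):
  D = 144 + 21 = 165
  Q = 110 + 4·165 = 770
  U = 30 + 5·165 − 6·770 = -3765
Change in U: -3765 − (-3366) = -399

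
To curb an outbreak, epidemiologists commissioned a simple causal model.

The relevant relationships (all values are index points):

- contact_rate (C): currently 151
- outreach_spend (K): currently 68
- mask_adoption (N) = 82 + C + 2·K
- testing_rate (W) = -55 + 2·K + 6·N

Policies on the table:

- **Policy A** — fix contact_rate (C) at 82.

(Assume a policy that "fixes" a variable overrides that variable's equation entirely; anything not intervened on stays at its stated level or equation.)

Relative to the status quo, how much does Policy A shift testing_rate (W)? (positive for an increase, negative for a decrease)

Baseline:
  C = 151
  K = 68
  N = 82 + 151 + 2·68 = 369
  W = -55 + 2·68 + 6·369 = 2295
Policy A (C := 82):
  C = 82
  K = 68
  N = 82 + 82 + 2·68 = 300
  W = -55 + 2·68 + 6·300 = 1881
Change in W: 1881 − 2295 = -414

-414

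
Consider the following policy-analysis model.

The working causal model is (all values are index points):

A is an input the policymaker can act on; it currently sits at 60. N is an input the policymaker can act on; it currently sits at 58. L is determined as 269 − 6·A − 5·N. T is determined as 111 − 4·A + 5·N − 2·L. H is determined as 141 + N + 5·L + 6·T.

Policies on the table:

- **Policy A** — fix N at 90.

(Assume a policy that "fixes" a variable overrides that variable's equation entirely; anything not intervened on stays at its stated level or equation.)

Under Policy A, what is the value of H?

5944

Policy A (N := 90):
  A = 60
  N = 90
  L = 269 − 6·60 − 5·90 = -541
  T = 111 − 4·60 + 5·90 − 2·(-541) = 1403
  H = 141 + 90 + 5·(-541) + 6·1403 = 5944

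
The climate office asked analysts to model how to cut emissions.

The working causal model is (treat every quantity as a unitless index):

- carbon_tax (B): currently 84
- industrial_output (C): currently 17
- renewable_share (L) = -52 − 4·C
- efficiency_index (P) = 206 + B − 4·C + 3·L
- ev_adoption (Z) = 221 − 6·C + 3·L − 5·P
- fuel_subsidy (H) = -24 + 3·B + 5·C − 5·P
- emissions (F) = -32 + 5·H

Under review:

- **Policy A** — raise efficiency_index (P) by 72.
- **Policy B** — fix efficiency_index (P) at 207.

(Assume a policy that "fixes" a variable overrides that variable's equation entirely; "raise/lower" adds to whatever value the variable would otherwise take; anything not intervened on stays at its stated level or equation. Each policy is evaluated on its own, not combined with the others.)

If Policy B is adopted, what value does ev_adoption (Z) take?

-1276

Policy B (P := 207):
  B = 84
  C = 17
  L = -52 − 4·17 = -120
  P = 207
  Z = 221 − 6·17 + 3·(-120) − 5·207 = -1276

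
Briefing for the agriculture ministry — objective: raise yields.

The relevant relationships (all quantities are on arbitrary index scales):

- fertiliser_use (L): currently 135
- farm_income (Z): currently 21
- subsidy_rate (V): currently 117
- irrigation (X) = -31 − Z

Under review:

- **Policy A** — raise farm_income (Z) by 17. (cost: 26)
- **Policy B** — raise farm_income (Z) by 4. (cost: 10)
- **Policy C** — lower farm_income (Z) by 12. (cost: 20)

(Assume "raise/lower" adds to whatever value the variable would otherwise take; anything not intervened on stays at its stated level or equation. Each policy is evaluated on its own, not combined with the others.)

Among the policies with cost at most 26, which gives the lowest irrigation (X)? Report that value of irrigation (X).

-69

Policy A (Z + 17):
  Z = 21 + 17 = 38
  X = -31 − 38 = -69
Policy B (Z + 4):
  Z = 21 + 4 = 25
  X = -31 − 25 = -56
Policy C (Z − 12):
  Z = 21 − 12 = 9
  X = -31 − 9 = -40
Comparing — Policy A: X=-69, Policy B: X=-56, Policy C: X=-40. Lowest is -69 (Policy A).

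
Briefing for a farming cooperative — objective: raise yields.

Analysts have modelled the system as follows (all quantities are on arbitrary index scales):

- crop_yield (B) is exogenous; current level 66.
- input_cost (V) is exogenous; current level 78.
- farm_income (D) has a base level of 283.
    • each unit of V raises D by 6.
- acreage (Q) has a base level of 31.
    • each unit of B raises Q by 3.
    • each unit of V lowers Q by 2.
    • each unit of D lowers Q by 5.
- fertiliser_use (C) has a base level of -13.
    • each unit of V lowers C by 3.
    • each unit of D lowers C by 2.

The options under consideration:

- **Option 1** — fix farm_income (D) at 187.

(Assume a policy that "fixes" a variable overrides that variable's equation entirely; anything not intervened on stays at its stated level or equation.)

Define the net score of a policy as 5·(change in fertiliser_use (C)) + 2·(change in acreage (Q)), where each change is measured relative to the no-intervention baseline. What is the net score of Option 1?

11280

Baseline:
  B = 66
  V = 78
  D = 283 + 6·78 = 751
  Q = 31 + 3·66 − 2·78 − 5·751 = -3682
  C = -13 − 3·78 − 2·751 = -1749
Option 1 (D := 187):
  B = 66
  V = 78
  D = 187
  Q = 31 + 3·66 − 2·78 − 5·187 = -862
  C = -13 − 3·78 − 2·187 = -621
ΔC = -621 − (-1749) = 1128; ΔQ = -862 − (-3682) = 2820
Score = 5·1128 + 2·2820 = 11280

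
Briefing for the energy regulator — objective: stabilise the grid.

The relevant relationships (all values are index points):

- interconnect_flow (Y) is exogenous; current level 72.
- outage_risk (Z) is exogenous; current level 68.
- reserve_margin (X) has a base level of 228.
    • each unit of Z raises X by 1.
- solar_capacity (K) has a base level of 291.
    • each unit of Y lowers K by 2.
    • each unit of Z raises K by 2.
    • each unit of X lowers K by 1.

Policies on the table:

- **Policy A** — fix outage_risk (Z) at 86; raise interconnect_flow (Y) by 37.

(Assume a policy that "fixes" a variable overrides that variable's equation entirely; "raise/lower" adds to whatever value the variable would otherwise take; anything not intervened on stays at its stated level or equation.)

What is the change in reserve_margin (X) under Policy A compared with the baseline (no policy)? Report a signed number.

Baseline:
  Z = 68
  X = 228 + 68 = 296
Policy A (Z := 86, Y + 37):
  Z = 86
  X = 228 + 86 = 314
Change in X: 314 − 296 = 18

18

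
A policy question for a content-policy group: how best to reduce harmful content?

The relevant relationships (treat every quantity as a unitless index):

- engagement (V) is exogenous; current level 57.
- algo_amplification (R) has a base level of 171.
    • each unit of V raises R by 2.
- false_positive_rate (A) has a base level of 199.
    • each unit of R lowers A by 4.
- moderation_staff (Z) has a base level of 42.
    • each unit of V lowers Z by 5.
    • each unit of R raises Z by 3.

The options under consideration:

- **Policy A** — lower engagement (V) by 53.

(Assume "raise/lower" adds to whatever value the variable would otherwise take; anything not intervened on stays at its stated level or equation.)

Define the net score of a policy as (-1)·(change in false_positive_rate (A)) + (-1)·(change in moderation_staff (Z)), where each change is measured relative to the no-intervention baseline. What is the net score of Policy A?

Baseline:
  V = 57
  R = 171 + 2·57 = 285
  A = 199 − 4·285 = -941
  Z = 42 − 5·57 + 3·285 = 612
Policy A (V − 53):
  V = 57 − 53 = 4
  R = 171 + 2·4 = 179
  A = 199 − 4·179 = -517
  Z = 42 − 5·4 + 3·179 = 559
ΔA = -517 − (-941) = 424; ΔZ = 559 − 612 = -53
Score = (-1)·424 + (-1)·(-53) = -371

-371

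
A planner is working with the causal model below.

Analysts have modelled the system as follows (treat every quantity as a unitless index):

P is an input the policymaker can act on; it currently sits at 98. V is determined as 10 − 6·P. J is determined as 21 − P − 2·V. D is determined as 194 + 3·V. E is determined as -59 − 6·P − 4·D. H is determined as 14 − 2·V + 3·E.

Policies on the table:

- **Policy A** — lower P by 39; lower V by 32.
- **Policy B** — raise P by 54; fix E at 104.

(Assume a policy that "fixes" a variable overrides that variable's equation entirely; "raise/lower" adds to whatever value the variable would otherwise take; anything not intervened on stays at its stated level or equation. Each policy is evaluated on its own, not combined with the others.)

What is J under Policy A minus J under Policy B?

-959

Policy A (P − 39, V − 32):
  P = 98 − 39 = 59
  V = 10 − 6·59 (−32 from intervention) = -376
  J = 21 − 59 − 2·(-376) = 714
Policy B (P + 54, E := 104):
  P = 98 + 54 = 152
  V = 10 − 6·152 = -902
  J = 21 − 152 − 2·(-902) = 1673
J: 714 − 1673 = -959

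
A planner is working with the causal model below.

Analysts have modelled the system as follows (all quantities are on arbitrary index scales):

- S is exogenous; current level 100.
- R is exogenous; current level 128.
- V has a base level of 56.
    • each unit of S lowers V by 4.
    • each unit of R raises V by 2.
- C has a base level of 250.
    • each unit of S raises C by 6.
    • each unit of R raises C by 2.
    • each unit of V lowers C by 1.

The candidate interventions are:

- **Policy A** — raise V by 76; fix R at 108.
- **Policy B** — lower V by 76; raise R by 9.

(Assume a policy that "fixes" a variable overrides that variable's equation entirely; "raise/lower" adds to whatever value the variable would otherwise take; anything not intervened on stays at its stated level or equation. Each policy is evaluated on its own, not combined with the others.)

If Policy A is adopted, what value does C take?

Policy A (V + 76, R := 108):
  S = 100
  R = 108
  V = 56 − 4·100 + 2·108 (+76 from intervention) = -52
  C = 250 + 6·100 + 2·108 − (-52) = 1118

1118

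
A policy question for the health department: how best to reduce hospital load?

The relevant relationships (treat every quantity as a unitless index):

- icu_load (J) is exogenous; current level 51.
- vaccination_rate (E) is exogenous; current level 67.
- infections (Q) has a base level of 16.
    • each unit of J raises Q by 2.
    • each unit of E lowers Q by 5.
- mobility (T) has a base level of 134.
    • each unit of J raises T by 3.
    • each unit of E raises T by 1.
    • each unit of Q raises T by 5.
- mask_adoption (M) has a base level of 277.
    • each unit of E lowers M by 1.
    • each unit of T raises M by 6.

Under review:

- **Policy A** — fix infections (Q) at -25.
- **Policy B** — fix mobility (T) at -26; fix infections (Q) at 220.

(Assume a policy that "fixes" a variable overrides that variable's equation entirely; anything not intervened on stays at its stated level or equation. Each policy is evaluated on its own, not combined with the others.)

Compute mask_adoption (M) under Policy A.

1584

Policy A (Q := -25):
  J = 51
  E = 67
  Q = -25
  T = 134 + 3·51 + 67 + 5·(-25) = 229
  M = 277 − 67 + 6·229 = 1584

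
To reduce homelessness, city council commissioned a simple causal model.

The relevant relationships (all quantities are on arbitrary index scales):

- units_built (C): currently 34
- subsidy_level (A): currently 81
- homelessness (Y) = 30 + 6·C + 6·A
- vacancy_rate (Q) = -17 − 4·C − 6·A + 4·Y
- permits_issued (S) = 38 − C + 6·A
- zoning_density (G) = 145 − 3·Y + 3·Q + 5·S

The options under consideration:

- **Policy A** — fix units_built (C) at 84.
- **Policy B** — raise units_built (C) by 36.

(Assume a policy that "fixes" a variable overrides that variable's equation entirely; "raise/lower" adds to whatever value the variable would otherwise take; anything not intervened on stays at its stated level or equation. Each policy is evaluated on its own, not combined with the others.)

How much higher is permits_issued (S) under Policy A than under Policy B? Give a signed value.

-14

Policy A (C := 84):
  C = 84
  A = 81
  S = 38 − 84 + 6·81 = 440
Policy B (C + 36):
  C = 34 + 36 = 70
  A = 81
  S = 38 − 70 + 6·81 = 454
S: 440 − 454 = -14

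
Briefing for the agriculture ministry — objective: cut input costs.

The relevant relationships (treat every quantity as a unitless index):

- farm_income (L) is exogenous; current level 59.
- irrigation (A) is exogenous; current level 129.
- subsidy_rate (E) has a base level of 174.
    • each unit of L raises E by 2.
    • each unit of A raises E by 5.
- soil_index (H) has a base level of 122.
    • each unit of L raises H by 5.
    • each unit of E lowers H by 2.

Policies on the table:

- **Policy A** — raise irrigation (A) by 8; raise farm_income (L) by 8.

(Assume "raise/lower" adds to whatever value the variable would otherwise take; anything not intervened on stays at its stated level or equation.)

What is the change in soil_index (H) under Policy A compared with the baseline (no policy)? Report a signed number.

Baseline:
  L = 59
  A = 129
  E = 174 + 2·59 + 5·129 = 937
  H = 122 + 5·59 − 2·937 = -1457
Policy A (A + 8, L + 8):
  L = 59 + 8 = 67
  A = 129 + 8 = 137
  E = 174 + 2·67 + 5·137 = 993
  H = 122 + 5·67 − 2·993 = -1529
Change in H: -1529 − (-1457) = -72

-72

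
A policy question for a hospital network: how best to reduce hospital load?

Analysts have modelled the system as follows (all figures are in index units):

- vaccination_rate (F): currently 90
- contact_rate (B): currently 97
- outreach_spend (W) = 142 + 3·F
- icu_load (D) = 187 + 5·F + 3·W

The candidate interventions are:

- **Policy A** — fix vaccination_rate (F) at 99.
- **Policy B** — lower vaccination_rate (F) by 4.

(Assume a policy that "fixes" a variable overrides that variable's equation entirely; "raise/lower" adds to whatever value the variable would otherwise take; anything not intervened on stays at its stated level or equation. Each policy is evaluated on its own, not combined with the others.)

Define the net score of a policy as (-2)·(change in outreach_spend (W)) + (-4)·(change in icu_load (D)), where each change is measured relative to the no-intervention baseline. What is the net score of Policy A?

-558

Baseline:
  F = 90
  W = 142 + 3·90 = 412
  D = 187 + 5·90 + 3·412 = 1873
Policy A (F := 99):
  F = 99
  W = 142 + 3·99 = 439
  D = 187 + 5·99 + 3·439 = 1999
ΔW = 439 − 412 = 27; ΔD = 1999 − 1873 = 126
Score = (-2)·27 + (-4)·126 = -558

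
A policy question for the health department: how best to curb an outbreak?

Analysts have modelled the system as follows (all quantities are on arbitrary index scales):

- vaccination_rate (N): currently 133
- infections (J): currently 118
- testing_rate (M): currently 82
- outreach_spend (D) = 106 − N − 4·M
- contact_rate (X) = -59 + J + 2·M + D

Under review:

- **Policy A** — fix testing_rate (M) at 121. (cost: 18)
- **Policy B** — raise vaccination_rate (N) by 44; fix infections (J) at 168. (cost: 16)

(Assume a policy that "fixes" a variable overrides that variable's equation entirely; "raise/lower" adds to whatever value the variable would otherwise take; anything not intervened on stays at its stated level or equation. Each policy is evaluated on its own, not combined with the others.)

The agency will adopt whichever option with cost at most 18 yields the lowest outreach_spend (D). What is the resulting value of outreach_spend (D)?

Policy A (M := 121):
  N = 133
  M = 121
  D = 106 − 133 − 4·121 = -511
Policy B (N + 44, J := 168):
  N = 133 + 44 = 177
  M = 82
  D = 106 − 177 − 4·82 = -399
Comparing — Policy A: D=-511, Policy B: D=-399. Lowest is -511 (Policy A).

-511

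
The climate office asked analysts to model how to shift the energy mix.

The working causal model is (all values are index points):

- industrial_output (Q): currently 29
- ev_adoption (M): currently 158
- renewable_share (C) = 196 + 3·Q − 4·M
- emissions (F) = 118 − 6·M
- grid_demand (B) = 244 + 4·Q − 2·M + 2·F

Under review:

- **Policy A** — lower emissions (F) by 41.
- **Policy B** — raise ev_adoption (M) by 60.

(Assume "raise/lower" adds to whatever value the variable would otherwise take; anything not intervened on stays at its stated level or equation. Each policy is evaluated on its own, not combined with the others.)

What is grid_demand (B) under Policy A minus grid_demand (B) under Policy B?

Policy A (F − 41):
  Q = 29
  M = 158
  F = 118 − 6·158 (−41 from intervention) = -871
  B = 244 + 4·29 − 2·158 + 2·(-871) = -1698
Policy B (M + 60):
  Q = 29
  M = 158 + 60 = 218
  F = 118 − 6·218 = -1190
  B = 244 + 4·29 − 2·218 + 2·(-1190) = -2456
B: -1698 − (-2456) = 758

758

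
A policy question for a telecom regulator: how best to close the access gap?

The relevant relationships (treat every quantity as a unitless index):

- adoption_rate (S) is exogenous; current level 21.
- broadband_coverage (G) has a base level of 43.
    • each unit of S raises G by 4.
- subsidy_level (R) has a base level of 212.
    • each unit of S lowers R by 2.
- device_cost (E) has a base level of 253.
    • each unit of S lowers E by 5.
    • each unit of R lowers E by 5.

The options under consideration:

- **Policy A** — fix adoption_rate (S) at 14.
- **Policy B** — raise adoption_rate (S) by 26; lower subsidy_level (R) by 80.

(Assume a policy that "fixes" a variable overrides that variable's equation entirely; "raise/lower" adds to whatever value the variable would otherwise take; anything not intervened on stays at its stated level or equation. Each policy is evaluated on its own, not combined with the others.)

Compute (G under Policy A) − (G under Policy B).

Policy A (S := 14):
  S = 14
  G = 43 + 4·14 = 99
Policy B (S + 26, R − 80):
  S = 21 + 26 = 47
  G = 43 + 4·47 = 231
G: 99 − 231 = -132

-132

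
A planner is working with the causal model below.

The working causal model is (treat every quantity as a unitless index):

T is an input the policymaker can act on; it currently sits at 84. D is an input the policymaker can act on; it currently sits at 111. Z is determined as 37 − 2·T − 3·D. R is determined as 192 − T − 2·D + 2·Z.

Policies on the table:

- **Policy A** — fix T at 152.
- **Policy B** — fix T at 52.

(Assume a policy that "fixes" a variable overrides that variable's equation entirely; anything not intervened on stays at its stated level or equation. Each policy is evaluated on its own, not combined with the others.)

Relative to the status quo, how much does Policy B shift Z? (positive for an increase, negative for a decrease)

64

Baseline:
  T = 84
  D = 111
  Z = 37 − 2·84 − 3·111 = -464
Policy B (T := 52):
  T = 52
  D = 111
  Z = 37 − 2·52 − 3·111 = -400
Change in Z: -400 − (-464) = 64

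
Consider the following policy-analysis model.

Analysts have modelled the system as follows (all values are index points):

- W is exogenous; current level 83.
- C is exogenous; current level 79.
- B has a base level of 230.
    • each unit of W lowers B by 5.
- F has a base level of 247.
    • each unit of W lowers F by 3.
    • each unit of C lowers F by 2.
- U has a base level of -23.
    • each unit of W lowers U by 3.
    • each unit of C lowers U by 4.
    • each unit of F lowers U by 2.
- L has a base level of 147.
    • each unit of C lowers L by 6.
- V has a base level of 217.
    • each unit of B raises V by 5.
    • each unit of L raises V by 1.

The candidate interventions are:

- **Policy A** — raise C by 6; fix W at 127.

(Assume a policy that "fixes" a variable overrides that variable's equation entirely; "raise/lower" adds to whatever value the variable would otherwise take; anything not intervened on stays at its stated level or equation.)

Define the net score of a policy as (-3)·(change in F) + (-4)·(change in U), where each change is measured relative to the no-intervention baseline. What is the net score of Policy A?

Baseline:
  W = 83
  C = 79
  F = 247 − 3·83 − 2·79 = -160
  U = -23 − 3·83 − 4·79 − 2·(-160) = -268
Policy A (C + 6, W := 127):
  W = 127
  C = 79 + 6 = 85
  F = 247 − 3·127 − 2·85 = -304
  U = -23 − 3·127 − 4·85 − 2·(-304) = -136
ΔF = -304 − (-160) = -144; ΔU = -136 − (-268) = 132
Score = (-3)·(-144) + (-4)·132 = -96

-96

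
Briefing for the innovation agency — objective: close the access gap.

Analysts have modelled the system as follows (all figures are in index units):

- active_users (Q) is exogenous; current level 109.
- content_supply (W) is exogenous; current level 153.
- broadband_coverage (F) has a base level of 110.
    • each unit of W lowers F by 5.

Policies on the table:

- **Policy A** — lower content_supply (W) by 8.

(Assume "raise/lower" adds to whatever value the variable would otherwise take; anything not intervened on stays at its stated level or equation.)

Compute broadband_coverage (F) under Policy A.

-615

Policy A (W − 8):
  W = 153 − 8 = 145
  F = 110 − 5·145 = -615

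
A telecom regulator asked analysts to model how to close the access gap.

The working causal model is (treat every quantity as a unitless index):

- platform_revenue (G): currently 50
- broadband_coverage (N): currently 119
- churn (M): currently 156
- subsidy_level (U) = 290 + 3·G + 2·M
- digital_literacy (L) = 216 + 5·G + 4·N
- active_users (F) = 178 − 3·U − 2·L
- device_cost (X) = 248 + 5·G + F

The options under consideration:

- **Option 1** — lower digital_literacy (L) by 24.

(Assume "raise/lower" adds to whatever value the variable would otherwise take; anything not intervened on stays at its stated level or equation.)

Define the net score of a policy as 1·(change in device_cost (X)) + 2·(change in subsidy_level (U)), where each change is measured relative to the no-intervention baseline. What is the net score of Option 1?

48

Baseline:
  G = 50
  N = 119
  M = 156
  U = 290 + 3·50 + 2·156 = 752
  L = 216 + 5·50 + 4·119 = 942
  F = 178 − 3·752 − 2·942 = -3962
  X = 248 + 5·50 + (-3962) = -3464
Option 1 (L − 24):
  G = 50
  N = 119
  M = 156
  U = 290 + 3·50 + 2·156 = 752
  L = 216 + 5·50 + 4·119 (−24 from intervention) = 918
  F = 178 − 3·752 − 2·918 = -3914
  X = 248 + 5·50 + (-3914) = -3416
ΔX = -3416 − (-3464) = 48; ΔU = 752 − 752 = 0
Score = 1·48 + 2·0 = 48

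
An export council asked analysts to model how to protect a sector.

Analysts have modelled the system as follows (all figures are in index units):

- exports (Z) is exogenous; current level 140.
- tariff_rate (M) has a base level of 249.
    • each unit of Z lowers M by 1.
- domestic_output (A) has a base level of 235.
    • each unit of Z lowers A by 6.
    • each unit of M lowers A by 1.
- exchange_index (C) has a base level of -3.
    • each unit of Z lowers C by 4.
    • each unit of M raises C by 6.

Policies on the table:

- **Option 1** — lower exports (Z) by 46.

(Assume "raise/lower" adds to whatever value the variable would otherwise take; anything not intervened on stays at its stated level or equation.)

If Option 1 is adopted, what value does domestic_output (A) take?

Option 1 (Z − 46):
  Z = 140 − 46 = 94
  M = 249 − 94 = 155
  A = 235 − 6·94 − 155 = -484

-484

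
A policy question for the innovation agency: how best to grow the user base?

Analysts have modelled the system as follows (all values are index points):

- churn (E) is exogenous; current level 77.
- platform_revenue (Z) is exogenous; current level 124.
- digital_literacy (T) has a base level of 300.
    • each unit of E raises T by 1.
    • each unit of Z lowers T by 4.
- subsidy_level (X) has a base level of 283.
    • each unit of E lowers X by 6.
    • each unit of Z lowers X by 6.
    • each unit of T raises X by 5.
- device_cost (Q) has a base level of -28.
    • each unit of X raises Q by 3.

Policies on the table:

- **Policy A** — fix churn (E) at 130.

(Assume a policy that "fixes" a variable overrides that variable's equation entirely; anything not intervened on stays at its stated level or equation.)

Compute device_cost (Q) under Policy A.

-4741

Policy A (E := 130):
  E = 130
  Z = 124
  T = 300 + 130 − 4·124 = -66
  X = 283 − 6·130 − 6·124 + 5·(-66) = -1571
  Q = -28 + 3·(-1571) = -4741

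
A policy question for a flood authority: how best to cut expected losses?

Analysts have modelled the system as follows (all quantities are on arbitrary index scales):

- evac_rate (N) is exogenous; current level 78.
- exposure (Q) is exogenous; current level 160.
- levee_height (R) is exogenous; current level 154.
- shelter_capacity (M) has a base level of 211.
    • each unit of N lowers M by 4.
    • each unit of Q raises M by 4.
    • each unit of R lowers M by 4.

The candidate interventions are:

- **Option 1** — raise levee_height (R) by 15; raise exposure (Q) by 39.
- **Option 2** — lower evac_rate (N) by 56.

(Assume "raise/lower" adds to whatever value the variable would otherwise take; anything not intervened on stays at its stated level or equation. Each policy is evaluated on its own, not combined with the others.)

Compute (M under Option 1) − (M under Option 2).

Option 1 (R + 15, Q + 39):
  N = 78
  Q = 160 + 39 = 199
  R = 154 + 15 = 169
  M = 211 − 4·78 + 4·199 − 4·169 = 19
Option 2 (N − 56):
  N = 78 − 56 = 22
  Q = 160
  R = 154
  M = 211 − 4·22 + 4·160 − 4·154 = 147
M: 19 − 147 = -128

-128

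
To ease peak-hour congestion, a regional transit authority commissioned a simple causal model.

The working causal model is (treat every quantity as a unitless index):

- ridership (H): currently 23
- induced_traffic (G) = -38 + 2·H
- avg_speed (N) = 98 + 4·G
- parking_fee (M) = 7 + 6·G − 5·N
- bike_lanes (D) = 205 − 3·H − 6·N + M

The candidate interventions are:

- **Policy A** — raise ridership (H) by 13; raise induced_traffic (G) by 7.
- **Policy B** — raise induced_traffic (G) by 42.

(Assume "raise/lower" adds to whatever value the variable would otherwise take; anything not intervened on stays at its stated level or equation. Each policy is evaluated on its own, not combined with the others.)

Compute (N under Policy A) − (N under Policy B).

Policy A (H + 13, G + 7):
  H = 23 + 13 = 36
  G = -38 + 2·36 (+7 from intervention) = 41
  N = 98 + 4·41 = 262
Policy B (G + 42):
  H = 23
  G = -38 + 2·23 (+42 from intervention) = 50
  N = 98 + 4·50 = 298
N: 262 − 298 = -36

-36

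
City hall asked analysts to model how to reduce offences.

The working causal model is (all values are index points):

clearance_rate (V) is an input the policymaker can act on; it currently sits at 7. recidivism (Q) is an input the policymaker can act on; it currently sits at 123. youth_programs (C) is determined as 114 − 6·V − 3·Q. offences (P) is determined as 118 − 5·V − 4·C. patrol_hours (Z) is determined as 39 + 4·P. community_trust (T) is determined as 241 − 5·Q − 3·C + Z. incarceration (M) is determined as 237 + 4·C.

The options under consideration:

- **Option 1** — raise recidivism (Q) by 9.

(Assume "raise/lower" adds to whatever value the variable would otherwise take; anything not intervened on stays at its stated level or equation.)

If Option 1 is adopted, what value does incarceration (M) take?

-1059

Option 1 (Q + 9):
  V = 7
  Q = 123 + 9 = 132
  C = 114 − 6·7 − 3·132 = -324
  M = 237 + 4·(-324) = -1059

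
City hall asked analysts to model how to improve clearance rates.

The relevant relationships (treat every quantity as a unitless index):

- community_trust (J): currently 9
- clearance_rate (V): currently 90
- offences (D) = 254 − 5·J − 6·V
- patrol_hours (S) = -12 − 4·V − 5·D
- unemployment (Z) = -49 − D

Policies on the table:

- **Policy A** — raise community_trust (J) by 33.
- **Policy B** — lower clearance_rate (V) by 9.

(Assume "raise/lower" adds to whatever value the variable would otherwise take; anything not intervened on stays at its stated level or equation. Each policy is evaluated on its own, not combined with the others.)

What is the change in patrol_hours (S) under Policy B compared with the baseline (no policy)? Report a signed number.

-234

Baseline:
  J = 9
  V = 90
  D = 254 − 5·9 − 6·90 = -331
  S = -12 − 4·90 − 5·(-331) = 1283
Policy B (V − 9):
  J = 9
  V = 90 − 9 = 81
  D = 254 − 5·9 − 6·81 = -277
  S = -12 − 4·81 − 5·(-277) = 1049
Change in S: 1049 − 1283 = -234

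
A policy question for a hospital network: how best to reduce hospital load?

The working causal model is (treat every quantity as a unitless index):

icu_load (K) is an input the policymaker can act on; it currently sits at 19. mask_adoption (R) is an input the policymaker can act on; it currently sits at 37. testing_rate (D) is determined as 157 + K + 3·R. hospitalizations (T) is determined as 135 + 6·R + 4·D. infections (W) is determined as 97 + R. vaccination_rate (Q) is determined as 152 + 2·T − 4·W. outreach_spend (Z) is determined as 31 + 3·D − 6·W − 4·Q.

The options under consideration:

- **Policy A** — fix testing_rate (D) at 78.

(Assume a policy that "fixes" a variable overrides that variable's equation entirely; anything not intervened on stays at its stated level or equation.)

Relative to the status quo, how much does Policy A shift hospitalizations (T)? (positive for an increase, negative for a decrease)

Baseline:
  K = 19
  R = 37
  D = 157 + 19 + 3·37 = 287
  T = 135 + 6·37 + 4·287 = 1505
Policy A (D := 78):
  K = 19
  R = 37
  D = 78
  T = 135 + 6·37 + 4·78 = 669
Change in T: 669 − 1505 = -836

-836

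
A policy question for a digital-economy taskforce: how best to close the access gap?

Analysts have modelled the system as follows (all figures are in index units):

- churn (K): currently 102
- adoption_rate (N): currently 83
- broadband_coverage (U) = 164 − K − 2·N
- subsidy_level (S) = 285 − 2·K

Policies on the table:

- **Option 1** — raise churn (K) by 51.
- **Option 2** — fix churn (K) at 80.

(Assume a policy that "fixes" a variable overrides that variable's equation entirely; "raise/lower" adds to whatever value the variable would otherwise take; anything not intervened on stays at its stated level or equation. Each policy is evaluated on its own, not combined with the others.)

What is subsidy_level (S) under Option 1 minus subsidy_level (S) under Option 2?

Option 1 (K + 51):
  K = 102 + 51 = 153
  S = 285 − 2·153 = -21
Option 2 (K := 80):
  K = 80
  S = 285 − 2·80 = 125
S: -21 − 125 = -146

-146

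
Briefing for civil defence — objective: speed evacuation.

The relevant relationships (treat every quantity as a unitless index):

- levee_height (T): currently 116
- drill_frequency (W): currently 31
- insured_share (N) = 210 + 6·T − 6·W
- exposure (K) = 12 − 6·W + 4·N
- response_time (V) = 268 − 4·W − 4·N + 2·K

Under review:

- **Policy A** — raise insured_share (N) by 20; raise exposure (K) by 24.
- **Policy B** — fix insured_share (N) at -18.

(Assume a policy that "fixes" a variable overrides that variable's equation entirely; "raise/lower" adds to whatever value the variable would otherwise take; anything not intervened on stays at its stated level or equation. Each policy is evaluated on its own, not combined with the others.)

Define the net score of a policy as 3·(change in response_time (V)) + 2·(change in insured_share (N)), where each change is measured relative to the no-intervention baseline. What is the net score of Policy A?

Baseline:
  T = 116
  W = 31
  N = 210 + 6·116 − 6·31 = 720
  K = 12 − 6·31 + 4·720 = 2706
  V = 268 − 4·31 − 4·720 + 2·2706 = 2676
Policy A (N + 20, K + 24):
  T = 116
  W = 31
  N = 210 + 6·116 − 6·31 (+20 from intervention) = 740
  K = 12 − 6·31 + 4·740 (+24 from intervention) = 2810
  V = 268 − 4·31 − 4·740 + 2·2810 = 2804
ΔV = 2804 − 2676 = 128; ΔN = 740 − 720 = 20
Score = 3·128 + 2·20 = 424

424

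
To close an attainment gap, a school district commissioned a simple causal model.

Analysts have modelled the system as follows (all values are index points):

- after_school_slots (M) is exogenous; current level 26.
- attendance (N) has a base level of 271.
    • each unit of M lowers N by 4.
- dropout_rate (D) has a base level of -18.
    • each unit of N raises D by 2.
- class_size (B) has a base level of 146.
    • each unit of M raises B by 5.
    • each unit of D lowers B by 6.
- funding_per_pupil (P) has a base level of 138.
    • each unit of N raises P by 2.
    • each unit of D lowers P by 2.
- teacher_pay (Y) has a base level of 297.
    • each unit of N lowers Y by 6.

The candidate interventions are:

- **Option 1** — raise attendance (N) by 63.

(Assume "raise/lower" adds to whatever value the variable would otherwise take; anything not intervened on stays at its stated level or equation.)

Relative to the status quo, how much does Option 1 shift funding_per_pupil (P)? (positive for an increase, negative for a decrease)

-126

Baseline:
  M = 26
  N = 271 − 4·26 = 167
  D = -18 + 2·167 = 316
  P = 138 + 2·167 − 2·316 = -160
Option 1 (N + 63):
  M = 26
  N = 271 − 4·26 (+63 from intervention) = 230
  D = -18 + 2·230 = 442
  P = 138 + 2·230 − 2·442 = -286
Change in P: -286 − (-160) = -126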